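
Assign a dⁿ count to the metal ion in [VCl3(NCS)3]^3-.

Summing ligand charges against the −3 overall charge gives an oxidation state of +3 for vanadium.
V sits in group 5, so the d-electron count is 5 − 3 = 2.

d2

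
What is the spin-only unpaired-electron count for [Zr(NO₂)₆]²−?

0 unpaired electrons

Summing ligand charges against the −2 overall charge gives an oxidation state of +4 for zirconium.
Zr sits in group 4, so the d-electron count is 4 − 4 = 0.
In an octahedral field the d⁰ configuration is t₂g⁰e_g⁰, giving 0 unpaired electrons.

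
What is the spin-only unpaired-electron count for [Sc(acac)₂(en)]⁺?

0 unpaired electrons

Summing ligand charges against the +1 overall charge gives an oxidation state of +3 for scandium.
Sc sits in group 3, so the d-electron count is 3 − 3 = 0.
Counting donor atoms: 2×acetylacetonate (bidentate) → 4 donors; 1×ethylenediamine (bidentate) → 2 donors. Coordination number = 6.
In an octahedral field the d⁰ configuration is t₂g⁰e_g⁰, giving 0 unpaired electrons.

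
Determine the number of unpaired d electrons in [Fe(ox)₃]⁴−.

4 unpaired electrons

Ligand charges: each oxalate is −2. With an overall charge of −4 the iron centre must be in the +2 oxidation state.
Fe sits in group 8, so the d-electron count is 8 − 2 = 6.
Counting donor atoms: 3×oxalate (bidentate) → 6 donors. Coordination number = 6.
The spin state decides the count: Oxalate is a weak-field ligand for a first-row metal, so the complex is high-spin.
An octahedral high-spin d⁶ ion is t₂g⁴e_g², giving 4 unpaired electrons.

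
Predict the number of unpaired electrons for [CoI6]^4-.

Each iodide is −1; balancing the −4 overall charge requires Co(II).
Cobalt is a group-9 element; Co(II) is therefore d⁷.
The spin state decides the count: Iodide is a weak-field ligand for a first-row metal, so the complex is high-spin.
An octahedral high-spin d⁷ ion is t₂g⁵e_g², giving 3 unpaired electrons.

3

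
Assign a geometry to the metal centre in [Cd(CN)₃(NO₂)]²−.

tetrahedral

Summing ligand charges against the −2 overall charge gives an oxidation state of +2 for cadmium.
Group 12 minus oxidation state 2 gives a d¹⁰ configuration.
Coordination number: 4.
A d¹⁰ ion has no crystal-field stabilisation preference between square planar and tetrahedral, so four ligands adopt the sterically favoured tetrahedral geometry.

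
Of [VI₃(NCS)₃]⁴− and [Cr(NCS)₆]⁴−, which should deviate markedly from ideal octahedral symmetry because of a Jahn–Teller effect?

[Cr(NCS)₆]⁴−

[VI₃(NCS)₃]⁴−: Summing ligand charges against the −4 overall charge gives an oxidation state of +2 for vanadium. V sits in group 5, so the d-electron count is 5 − 2 = 3. The d³ configuration leaves the e_g set evenly filled (or empty) — no strong Jahn–Teller driving force.
[Cr(NCS)₆]⁴−: Each isothiocyanate is −1; balancing the −4 overall charge requires Cr(II). Chromium is a group-6 element; Cr(II) is therefore d⁴. Isothiocyanate is a weak-field ligand for a first-row metal, so the complex is high-spin. The t₂g³e_g¹ (high-spin) configuration has an unevenly filled e_g set; the Jahn–Teller theorem predicts a tetragonal distortion (typically axial elongation) to lift the degeneracy.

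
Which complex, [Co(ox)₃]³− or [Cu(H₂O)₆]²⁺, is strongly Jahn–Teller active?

[Co(ox)₃]³−: Ligand charges: each oxalate is −2. With an overall charge of −3 the cobalt centre must be in the +3 oxidation state. Cobalt is a group-9 element; Co(III) is therefore d⁶. Co(III) has an exceptionally large octahedral splitting and is low-spin with essentially every ligand except fluoride. The d⁶ configuration leaves the e_g set evenly filled (or empty) — no strong Jahn–Teller driving force.
[Cu(H₂O)₆]²⁺: Ligand charges: water is neutral. With an overall charge of +2 the copper centre must be in the +2 oxidation state. Group 11 minus oxidation state 2 gives a d⁹ configuration. The t₂g⁶e_g³ configuration has an unevenly filled e_g set; the Jahn–Teller theorem predicts a tetragonal distortion (typically axial elongation) to lift the degeneracy.

[Cu(H₂O)₆]²⁺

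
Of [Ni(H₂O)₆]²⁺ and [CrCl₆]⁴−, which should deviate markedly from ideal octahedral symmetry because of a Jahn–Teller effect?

[CrCl₆]⁴−

[Ni(H₂O)₆]²⁺: Water is neutral; balancing the +2 overall charge requires Ni(II). Group 10 minus oxidation state 2 gives a d⁸ configuration. The d⁸ configuration leaves the e_g set evenly filled (or empty) — no strong Jahn–Teller driving force.
[CrCl₆]⁴−: Ligand charges: each chloride is −1. With an overall charge of −4 the chromium centre must be in the +2 oxidation state. Chromium is a group-6 element; Cr(II) is therefore d⁴. Chloride is a weak-field ligand for a first-row metal, so the complex is high-spin. The t₂g³e_g¹ (high-spin) configuration has an unevenly filled e_g set; the Jahn–Teller theorem predicts a tetragonal distortion (typically axial elongation) to lift the degeneracy.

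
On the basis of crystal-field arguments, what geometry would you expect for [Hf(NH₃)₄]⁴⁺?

Summing ligand charges against the +4 overall charge gives an oxidation state of +4 for hafnium.
Group 4 minus oxidation state 4 gives a d⁰ configuration.
With 4 monodentate ligands the coordination number is 4.
A d⁰ ion has no crystal-field stabilisation preference between square planar and tetrahedral, so four ligands adopt the sterically favoured tetrahedral geometry.

tetrahedral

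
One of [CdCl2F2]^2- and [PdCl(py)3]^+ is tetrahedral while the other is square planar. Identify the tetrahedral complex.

For [CdCl2F2]^2-: Each chloride is −1; each fluoride is −1; balancing the −2 overall charge requires Cd(II). Cadmium is a group-12 element; Cd(II) is therefore d¹⁰. A d¹⁰ ion has no crystal-field stabilisation preference between square planar and tetrahedral, so four ligands adopt the sterically favoured tetrahedral geometry. → tetrahedral.
For [PdCl(py)3]^+: Summing ligand charges against the +1 overall charge gives an oxidation state of +2 for palladium. Group 10 minus oxidation state 2 gives a d⁸ configuration. A 4d d⁸ ion has a large crystal-field splitting; square planar leaves the high-energy d_{x²−y²} orbital empty and maximises CFSE. → square planar.

[CdCl2F2]^2-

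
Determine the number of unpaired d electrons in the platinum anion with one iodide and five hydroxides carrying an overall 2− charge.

Each iodide is −1; each hydroxide is −1; balancing the −2 overall charge requires Pt(IV).
Pt sits in group 10, so the d-electron count is 10 − 4 = 6.
The spin state decides the count: a 5d ion has a large Δₒ and is invariably low-spin.
An octahedral low-spin d⁶ ion is t₂g⁶e_g⁰, giving 0 unpaired electrons.

0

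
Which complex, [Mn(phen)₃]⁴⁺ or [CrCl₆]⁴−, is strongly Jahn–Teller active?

[Mn(phen)₃]⁴⁺: Summing ligand charges against the +4 overall charge gives an oxidation state of +4 for manganese. Group 7 minus oxidation state 4 gives a d³ configuration. The d³ configuration leaves the e_g set evenly filled (or empty) — no strong Jahn–Teller driving force.
[CrCl₆]⁴−: Summing ligand charges against the −4 overall charge gives an oxidation state of +2 for chromium. Group 6 minus oxidation state 2 gives a d⁴ configuration. Chloride is a weak-field ligand for a first-row metal, so the complex is high-spin. The t₂g³e_g¹ (high-spin) configuration has an unevenly filled e_g set; the Jahn–Teller theorem predicts a tetragonal distortion (typically axial elongation) to lift the degeneracy.

[CrCl₆]⁴−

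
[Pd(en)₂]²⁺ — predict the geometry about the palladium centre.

square planar

Ligand charges: ethylenediamine is neutral. With an overall charge of +2 the palladium centre must be in the +2 oxidation state.
Pd sits in group 10, so the d-electron count is 10 − 2 = 8.
Counting donor atoms: 2×ethylenediamine (bidentate) → 4 donors. Coordination number = 4.
A 4d d⁸ ion has a large crystal-field splitting; square planar leaves the high-energy d_{x²−y²} orbital empty and maximises CFSE.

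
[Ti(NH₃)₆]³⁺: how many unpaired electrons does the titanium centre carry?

1 unpaired electron

Ammonia is neutral; balancing the +3 overall charge requires Ti(III).
Titanium is a group-4 element; Ti(III) is therefore d¹.
In an octahedral field the d¹ configuration is t₂g¹e_g⁰ (only one arrangement possible), giving 1 unpaired electron.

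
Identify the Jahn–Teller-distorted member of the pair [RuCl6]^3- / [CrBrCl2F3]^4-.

[RuCl6]^3-: Summing ligand charges against the −3 overall charge gives an oxidation state of +3 for ruthenium. Ru sits in group 8, so the d-electron count is 8 − 3 = 5. A 4d ion has a large Δₒ and is invariably low-spin. The d⁵ configuration leaves the e_g set evenly filled (or empty) — no strong Jahn–Teller driving force.
[CrBrCl2F3]^4-: Ligand charges: each bromide is −1; each chloride is −1; each fluoride is −1. With an overall charge of −4 the chromium centre must be in the +2 oxidation state. Group 6 minus oxidation state 2 gives a d⁴ configuration. Bromide, chloride, and fluoride are weak-field ligands for a first-row metal, so the complex is high-spin. The t₂g³e_g¹ (high-spin) configuration has an unevenly filled e_g set; the Jahn–Teller theorem predicts a tetragonal distortion (typically axial elongation) to lift the degeneracy.

[CrBrCl2F3]^4-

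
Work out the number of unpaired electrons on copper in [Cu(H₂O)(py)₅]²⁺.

Ligand charges: water is neutral; pyridine is neutral. With an overall charge of +2 the copper centre must be in the +2 oxidation state.
Copper is a group-11 element; Cu(II) is therefore d⁹.
In an octahedral field the d⁹ configuration is t₂g⁶e_g³ (only one arrangement possible), giving 1 unpaired electron.

1 unpaired electron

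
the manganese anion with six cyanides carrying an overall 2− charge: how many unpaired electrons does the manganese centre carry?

3 unpaired electrons

Summing ligand charges against the −2 overall charge gives an oxidation state of +4 for manganese.
Manganese is a group-7 element; Mn(IV) is therefore d³.
In an octahedral field the d³ configuration is t₂g³e_g⁰ (only one arrangement possible), giving 3 unpaired electrons.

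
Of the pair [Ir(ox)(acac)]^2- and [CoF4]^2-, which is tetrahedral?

For [Ir(ox)(acac)]^2-: Each oxalate is −2; each acetylacetonate is −1; balancing the −2 overall charge requires Ir(I). Ir sits in group 9, so the d-electron count is 9 − 1 = 8. A 5d d⁸ ion has a large crystal-field splitting; square planar leaves the high-energy d_{x²−y²} orbital empty and maximises CFSE. → square planar.
For [CoF4]^2-: Each fluoride is −1; balancing the −2 overall charge requires Co(II). Co sits in group 9, so the d-electron count is 9 − 2 = 7. For a high-spin 3d d⁷ ion with weak-field ligands the small Δₜ gives little square-planar CFSE advantage, so four ligands adopt the sterically favoured tetrahedral geometry. → tetrahedral.

[CoF4]^2-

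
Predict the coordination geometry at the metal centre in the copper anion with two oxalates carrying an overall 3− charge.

tetrahedral

Each oxalate is −2; balancing the −3 overall charge requires Cu(I).
Group 11 minus oxidation state 1 gives a d¹⁰ configuration.
Counting donor atoms: 2×oxalate (bidentate) → 4 donors. Coordination number = 4.
A d¹⁰ ion has no crystal-field stabilisation preference between square planar and tetrahedral, so four ligands adopt the sterically favoured tetrahedral geometry.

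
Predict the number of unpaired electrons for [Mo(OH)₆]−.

Ligand charges: each hydroxide is −1. With an overall charge of −1 the molybdenum centre must be in the +5 oxidation state.
Group 6 minus oxidation state 5 gives a d¹ configuration.
In an octahedral field the d¹ configuration is t₂g¹e_g⁰ (only one arrangement possible), giving 1 unpaired electron.

1 unpaired electron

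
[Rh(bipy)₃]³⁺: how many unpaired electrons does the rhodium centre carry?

2,2′-bipyridine is neutral; balancing the +3 overall charge requires Rh(III).
Rh sits in group 9, so the d-electron count is 9 − 3 = 6.
Counting donor atoms: 3×2,2′-bipyridine (bidentate) → 6 donors. Coordination number = 6.
The spin state decides the count: a 4d ion has a large Δₒ and is invariably low-spin.
An octahedral low-spin d⁶ ion is t₂g⁶e_g⁰, giving 0 unpaired electrons.

0 unpaired electrons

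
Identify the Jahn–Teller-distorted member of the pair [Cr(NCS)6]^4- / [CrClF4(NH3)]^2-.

[Cr(NCS)6]^4-

[Cr(NCS)6]^4-: Ligand charges: each isothiocyanate is −1. With an overall charge of −4 the chromium centre must be in the +2 oxidation state. Chromium is a group-6 element; Cr(II) is therefore d⁴. Isothiocyanate is a weak-field ligand for a first-row metal, so the complex is high-spin. The t₂g³e_g¹ (high-spin) configuration has an unevenly filled e_g set; the Jahn–Teller theorem predicts a tetragonal distortion (typically axial elongation) to lift the degeneracy.
[CrClF4(NH3)]^2-: Summing ligand charges against the −2 overall charge gives an oxidation state of +3 for chromium. Chromium is a group-6 element; Cr(III) is therefore d³. The d³ configuration leaves the e_g set evenly filled (or empty) — no strong Jahn–Teller driving force.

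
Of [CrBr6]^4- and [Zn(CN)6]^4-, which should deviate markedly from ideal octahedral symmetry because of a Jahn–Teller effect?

[CrBr6]^4-

[CrBr6]^4-: Ligand charges: each bromide is −1. With an overall charge of −4 the chromium centre must be in the +2 oxidation state. Chromium is a group-6 element; Cr(II) is therefore d⁴. Bromide is a weak-field ligand for a first-row metal, so the complex is high-spin. The t₂g³e_g¹ (high-spin) configuration has an unevenly filled e_g set; the Jahn–Teller theorem predicts a tetragonal distortion (typically axial elongation) to lift the degeneracy.
[Zn(CN)6]^4-: Each cyanide is −1; balancing the −4 overall charge requires Zn(II). Group 12 minus oxidation state 2 gives a d¹⁰ configuration. The d¹⁰ configuration leaves the e_g set evenly filled (or empty) — no strong Jahn–Teller driving force.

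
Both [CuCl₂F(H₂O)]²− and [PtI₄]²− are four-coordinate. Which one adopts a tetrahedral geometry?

For [CuCl₂F(H₂O)]²−: Each chloride is −1; each fluoride is −1; water is neutral; balancing the −2 overall charge requires Cu(I). Copper is a group-11 element; Cu(I) is therefore d¹⁰. A d¹⁰ ion has no crystal-field stabilisation preference between square planar and tetrahedral, so four ligands adopt the sterically favoured tetrahedral geometry. → tetrahedral.
For [PtI₄]²−: Ligand charges: each iodide is −1. With an overall charge of −2 the platinum centre must be in the +2 oxidation state. Pt sits in group 10, so the d-electron count is 10 − 2 = 8. A 5d d⁸ ion has a large crystal-field splitting; square planar leaves the high-energy d_{x²−y²} orbital empty and maximises CFSE. → square planar.

[CuCl₂F(H₂O)]²−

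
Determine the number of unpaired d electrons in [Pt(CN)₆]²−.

Each cyanide is −1; balancing the −2 overall charge requires Pt(IV).
Pt sits in group 10, so the d-electron count is 10 − 4 = 6.
The spin state decides the count: a 5d ion has a large Δₒ and is invariably low-spin.
An octahedral low-spin d⁶ ion is t₂g⁶e_g⁰, giving 0 unpaired electrons.

0 unpaired electrons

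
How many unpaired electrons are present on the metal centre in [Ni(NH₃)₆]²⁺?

2 unpaired electrons

Ligand charges: ammonia is neutral. With an overall charge of +2 the nickel centre must be in the +2 oxidation state.
Ni sits in group 10, so the d-electron count is 10 − 2 = 8.
In an octahedral field the d⁸ configuration is t₂g⁶e_g² (only one arrangement possible), giving 2 unpaired electrons.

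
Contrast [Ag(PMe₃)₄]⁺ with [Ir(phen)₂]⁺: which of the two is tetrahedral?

For [Ag(PMe₃)₄]⁺: Trimethylphosphine is neutral; balancing the +1 overall charge requires Ag(I). Group 11 minus oxidation state 1 gives a d¹⁰ configuration. A d¹⁰ ion has no crystal-field stabilisation preference between square planar and tetrahedral, so four ligands adopt the sterically favoured tetrahedral geometry. → tetrahedral.
For [Ir(phen)₂]⁺: Summing ligand charges against the +1 overall charge gives an oxidation state of +1 for iridium. Iridium is a group-9 element; Ir(I) is therefore d⁸. A 5d d⁸ ion has a large crystal-field splitting; square planar leaves the high-energy d_{x²−y²} orbital empty and maximises CFSE. → square planar.

[Ag(PMe₃)₄]⁺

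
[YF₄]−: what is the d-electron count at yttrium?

d⁰

Each fluoride is −1; balancing the −1 overall charge requires Y(III).
Yttrium is a group-3 element; Y(III) is therefore d⁰.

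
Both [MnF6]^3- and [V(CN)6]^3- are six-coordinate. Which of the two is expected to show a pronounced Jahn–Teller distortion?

[MnF6]^3-

[MnF6]^3-: Summing ligand charges against the −3 overall charge gives an oxidation state of +3 for manganese. Mn sits in group 7, so the d-electron count is 7 − 3 = 4. Fluoride is a weak-field ligand for a first-row metal, so the complex is high-spin. The t₂g³e_g¹ (high-spin) configuration has an unevenly filled e_g set; the Jahn–Teller theorem predicts a tetragonal distortion (typically axial elongation) to lift the degeneracy.
[V(CN)6]^3-: Each cyanide is −1; balancing the −3 overall charge requires V(III). V sits in group 5, so the d-electron count is 5 − 3 = 2. The d² configuration leaves the e_g set evenly filled (or empty) — no strong Jahn–Teller driving force.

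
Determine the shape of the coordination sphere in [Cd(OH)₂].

Summing ligand charges against the 0 overall charge gives an oxidation state of +2 for cadmium.
Cadmium is a group-12 element; Cd(II) is therefore d¹⁰.
With 2 monodentate ligands the coordination number is 2.
A d¹⁰ ion with only two ligands adopts a linear arrangement (sp hybridisation; no CFSE preference).

linear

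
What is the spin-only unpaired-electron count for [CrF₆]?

0 unpaired electrons

Each fluoride is −1; balancing the 0 overall charge requires Cr(VI).
Group 6 minus oxidation state 6 gives a d⁰ configuration.
In an octahedral field the d⁰ configuration is t₂g⁰e_g⁰, giving 0 unpaired electrons.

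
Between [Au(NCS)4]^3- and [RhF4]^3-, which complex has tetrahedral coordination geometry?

For [Au(NCS)4]^3-: Ligand charges: each isothiocyanate is −1. With an overall charge of −3 the gold centre must be in the +1 oxidation state. Au sits in group 11, so the d-electron count is 11 − 1 = 10. A d¹⁰ ion has no crystal-field stabilisation preference between square planar and tetrahedral, so four ligands adopt the sterically favoured tetrahedral geometry. → tetrahedral.
For [RhF4]^3-: Each fluoride is −1; balancing the −3 overall charge requires Rh(I). Rh sits in group 9, so the d-electron count is 9 − 1 = 8. A 4d d⁸ ion has a large crystal-field splitting; square planar leaves the high-energy d_{x²−y²} orbital empty and maximises CFSE. → square planar.

[Au(NCS)4]^3-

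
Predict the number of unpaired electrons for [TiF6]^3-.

Summing ligand charges against the −3 overall charge gives an oxidation state of +3 for titanium.
Ti sits in group 4, so the d-electron count is 4 − 3 = 1.
In an octahedral field the d¹ configuration is t₂g¹e_g⁰ (only one arrangement possible), giving 1 unpaired electron.

1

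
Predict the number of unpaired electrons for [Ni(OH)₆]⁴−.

2

Ligand charges: each hydroxide is −1. With an overall charge of −4 the nickel centre must be in the +2 oxidation state.
Nickel is a group-10 element; Ni(II) is therefore d⁸.
In an octahedral field the d⁸ configuration is t₂g⁶e_g² (only one arrangement possible), giving 2 unpaired electrons.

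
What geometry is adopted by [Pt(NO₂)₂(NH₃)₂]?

Ligand charges: each nitro (N-bound nitrite) is −1; ammonia is neutral. With an overall charge of 0 the platinum centre must be in the +2 oxidation state.
Group 10 minus oxidation state 2 gives a d⁸ configuration.
With 4 monodentate ligands the coordination number is 4.
A 5d d⁸ ion has a large crystal-field splitting; square planar leaves the high-energy d_{x²−y²} orbital empty and maximises CFSE.

square planar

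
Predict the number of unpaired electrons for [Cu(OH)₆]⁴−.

Ligand charges: each hydroxide is −1. With an overall charge of −4 the copper centre must be in the +2 oxidation state.
Cu sits in group 11, so the d-electron count is 11 − 2 = 9.
In an octahedral field the d⁹ configuration is t₂g⁶e_g³ (only one arrangement possible), giving 1 unpaired electron.

1 unpaired electron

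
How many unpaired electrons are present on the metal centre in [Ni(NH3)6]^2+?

Summing ligand charges against the +2 overall charge gives an oxidation state of +2 for nickel.
Group 10 minus oxidation state 2 gives a d⁸ configuration.
In an octahedral field the d⁸ configuration is t₂g⁶e_g² (only one arrangement possible), giving 2 unpaired electrons.

2 unpaired electrons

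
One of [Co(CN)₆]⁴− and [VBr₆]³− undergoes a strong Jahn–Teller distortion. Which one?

[Co(CN)₆]⁴−

[Co(CN)₆]⁴−: Each cyanide is −1; balancing the −4 overall charge requires Co(II). Cobalt is a group-9 element; Co(II) is therefore d⁷. Cyanide is a strong-field ligand (high in the spectrochemical series) for a first-row metal, so the complex is low-spin. The t₂g⁶e_g¹ (low-spin) configuration has an unevenly filled e_g set; the Jahn–Teller theorem predicts a tetragonal distortion (typically axial elongation) to lift the degeneracy.
[VBr₆]³−: Each bromide is −1; balancing the −3 overall charge requires V(III). V sits in group 5, so the d-electron count is 5 − 3 = 2. The d² configuration leaves the e_g set evenly filled (or empty) — no strong Jahn–Teller driving force.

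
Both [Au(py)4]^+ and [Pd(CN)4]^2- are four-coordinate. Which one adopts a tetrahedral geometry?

For [Au(py)4]^+: Ligand charges: pyridine is neutral. With an overall charge of +1 the gold centre must be in the +1 oxidation state. Gold is a group-11 element; Au(I) is therefore d¹⁰. A d¹⁰ ion has no crystal-field stabilisation preference between square planar and tetrahedral, so four ligands adopt the sterically favoured tetrahedral geometry. → tetrahedral.
For [Pd(CN)4]^2-: Summing ligand charges against the −2 overall charge gives an oxidation state of +2 for palladium. Group 10 minus oxidation state 2 gives a d⁸ configuration. A 4d d⁸ ion has a large crystal-field splitting; square planar leaves the high-energy d_{x²−y²} orbital empty and maximises CFSE. → square planar.

[Au(py)4]^+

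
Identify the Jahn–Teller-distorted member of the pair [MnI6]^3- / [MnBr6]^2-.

[MnI6]^3-: Ligand charges: each iodide is −1. With an overall charge of −3 the manganese centre must be in the +3 oxidation state. Manganese is a group-7 element; Mn(III) is therefore d⁴. Iodide is a weak-field ligand for a first-row metal, so the complex is high-spin. The t₂g³e_g¹ (high-spin) configuration has an unevenly filled e_g set; the Jahn–Teller theorem predicts a tetragonal distortion (typically axial elongation) to lift the degeneracy.
[MnBr6]^2-: Each bromide is −1; balancing the −2 overall charge requires Mn(IV). Group 7 minus oxidation state 4 gives a d³ configuration. The d³ configuration leaves the e_g set evenly filled (or empty) — no strong Jahn–Teller driving force.

[MnI6]^3-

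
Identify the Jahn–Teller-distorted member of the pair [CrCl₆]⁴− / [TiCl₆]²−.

[CrCl₆]⁴−

[CrCl₆]⁴−: Ligand charges: each chloride is −1. With an overall charge of −4 the chromium centre must be in the +2 oxidation state. Cr sits in group 6, so the d-electron count is 6 − 2 = 4. Chloride is a weak-field ligand for a first-row metal, so the complex is high-spin. The t₂g³e_g¹ (high-spin) configuration has an unevenly filled e_g set; the Jahn–Teller theorem predicts a tetragonal distortion (typically axial elongation) to lift the degeneracy.
[TiCl₆]²−: Summing ligand charges against the −2 overall charge gives an oxidation state of +4 for titanium. Titanium is a group-4 element; Ti(IV) is therefore d⁰. The d⁰ configuration leaves the e_g set evenly filled (or empty) — no strong Jahn–Teller driving force.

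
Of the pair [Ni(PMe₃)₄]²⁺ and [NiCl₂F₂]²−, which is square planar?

For [Ni(PMe₃)₄]²⁺: Summing ligand charges against the +2 overall charge gives an oxidation state of +2 for nickel. Group 10 minus oxidation state 2 gives a d⁸ configuration. Trimethylphosphine is a strong-field ligand (high in the spectrochemical series). A 3d d⁸ ion with strong-field ligands gains enough CFSE to favour square planar over tetrahedral. → square planar.
For [NiCl₂F₂]²−: Summing ligand charges against the −2 overall charge gives an oxidation state of +2 for nickel. Group 10 minus oxidation state 2 gives a d⁸ configuration. Chloride and fluoride are weak-field ligands. With weak-field ligands the CFSE gain from square planar is small, so a 3d d⁸ ion takes the sterically preferred tetrahedral geometry. → tetrahedral.

[Ni(PMe₃)₄]²⁺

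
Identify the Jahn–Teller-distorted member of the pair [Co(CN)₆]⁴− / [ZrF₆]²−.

[Co(CN)₆]⁴−

[Co(CN)₆]⁴−: Ligand charges: each cyanide is −1. With an overall charge of −4 the cobalt centre must be in the +2 oxidation state. Group 9 minus oxidation state 2 gives a d⁷ configuration. Cyanide is a strong-field ligand (high in the spectrochemical series) for a first-row metal, so the complex is low-spin. The t₂g⁶e_g¹ (low-spin) configuration has an unevenly filled e_g set; the Jahn–Teller theorem predicts a tetragonal distortion (typically axial elongation) to lift the degeneracy.
[ZrF₆]²−: Ligand charges: each fluoride is −1. With an overall charge of −2 the zirconium centre must be in the +4 oxidation state. Zr sits in group 4, so the d-electron count is 4 − 4 = 0. The d⁰ configuration leaves the e_g set evenly filled (or empty) — no strong Jahn–Teller driving force.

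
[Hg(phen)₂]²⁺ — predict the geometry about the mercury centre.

tetrahedral

Summing ligand charges against the +2 overall charge gives an oxidation state of +2 for mercury.
Hg sits in group 12, so the d-electron count is 12 − 2 = 10.
Counting donor atoms: 2×1,10-phenanthroline (bidentate) → 4 donors. Coordination number = 4.
A d¹⁰ ion has no crystal-field stabilisation preference between square planar and tetrahedral, so four ligands adopt the sterically favoured tetrahedral geometry.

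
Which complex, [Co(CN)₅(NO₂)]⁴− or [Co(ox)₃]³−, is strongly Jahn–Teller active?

[Co(CN)₅(NO₂)]⁴−: Each cyanide is −1; each nitro (N-bound nitrite) is −1; balancing the −4 overall charge requires Co(II). Group 9 minus oxidation state 2 gives a d⁷ configuration. Cyanide and nitro (N-bound nitrite) are strong-field ligands (high in the spectrochemical series) for a first-row metal, so the complex is low-spin. The t₂g⁶e_g¹ (low-spin) configuration has an unevenly filled e_g set; the Jahn–Teller theorem predicts a tetragonal distortion (typically axial elongation) to lift the degeneracy.
[Co(ox)₃]³−: Summing ligand charges against the −3 overall charge gives an oxidation state of +3 for cobalt. Group 9 minus oxidation state 3 gives a d⁶ configuration. Co(III) has an exceptionally large octahedral splitting and is low-spin with essentially every ligand except fluoride. The d⁶ configuration leaves the e_g set evenly filled (or empty) — no strong Jahn–Teller driving force.

[Co(CN)₅(NO₂)]⁴−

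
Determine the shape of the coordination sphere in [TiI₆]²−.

Ligand charges: each iodide is −1. With an overall charge of −2 the titanium centre must be in the +4 oxidation state.
Ti sits in group 4, so the d-electron count is 4 − 4 = 0.
Coordination number: 6.
Six donors around a single metal centre give an octahedral coordination sphere.

octahedral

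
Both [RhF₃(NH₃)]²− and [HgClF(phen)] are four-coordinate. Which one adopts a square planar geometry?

For [RhF₃(NH₃)]²−: Ligand charges: each fluoride is −1; ammonia is neutral. With an overall charge of −2 the rhodium centre must be in the +1 oxidation state. Rh sits in group 9, so the d-electron count is 9 − 1 = 8. A 4d d⁸ ion has a large crystal-field splitting; square planar leaves the high-energy d_{x²−y²} orbital empty and maximises CFSE. → square planar.
For [HgClF(phen)]: Each chloride is −1; each fluoride is −1; 1,10-phenanthroline is neutral; balancing the 0 overall charge requires Hg(II). Hg sits in group 12, so the d-electron count is 12 − 2 = 10. A d¹⁰ ion has no crystal-field stabilisation preference between square planar and tetrahedral, so four ligands adopt the sterically favoured tetrahedral geometry. → tetrahedral.

[RhF₃(NH₃)]²−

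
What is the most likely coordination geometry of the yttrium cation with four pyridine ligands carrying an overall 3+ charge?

Pyridine is neutral; balancing the +3 overall charge requires Y(III).
Group 3 minus oxidation state 3 gives a d⁰ configuration.
With 4 monodentate ligands the coordination number is 4.
A d⁰ ion has no crystal-field stabilisation preference between square planar and tetrahedral, so four ligands adopt the sterically favoured tetrahedral geometry.

tetrahedral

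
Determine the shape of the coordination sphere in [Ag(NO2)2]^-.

Summing ligand charges against the −1 overall charge gives an oxidation state of +1 for silver.
Silver is a group-11 element; Ag(I) is therefore d¹⁰.
Coordination number: 2.
A d¹⁰ ion with only two ligands adopts a linear arrangement (sp hybridisation; no CFSE preference).

linear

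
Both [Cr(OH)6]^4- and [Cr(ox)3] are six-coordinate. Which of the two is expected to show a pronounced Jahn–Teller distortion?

[Cr(OH)6]^4-: Each hydroxide is −1; balancing the −4 overall charge requires Cr(II). Chromium is a group-6 element; Cr(II) is therefore d⁴. Hydroxide is a weak-field ligand for a first-row metal, so the complex is high-spin. The t₂g³e_g¹ (high-spin) configuration has an unevenly filled e_g set; the Jahn–Teller theorem predicts a tetragonal distortion (typically axial elongation) to lift the degeneracy.
[Cr(ox)3]: Ligand charges: each oxalate is −2. With an overall charge of 0 the chromium centre must be in the +6 oxidation state. Cr sits in group 6, so the d-electron count is 6 − 6 = 0. The d⁰ configuration leaves the e_g set evenly filled (or empty) — no strong Jahn–Teller driving force.

[Cr(OH)6]^4-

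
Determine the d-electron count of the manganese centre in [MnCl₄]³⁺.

Summing ligand charges against the +3 overall charge gives an oxidation state of +7 for manganese.
Manganese is a group-7 element; Mn(VII) is therefore d⁰.

d0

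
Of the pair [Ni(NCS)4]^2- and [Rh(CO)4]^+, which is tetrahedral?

For [Ni(NCS)4]^2-: Each isothiocyanate is −1; balancing the −2 overall charge requires Ni(II). Group 10 minus oxidation state 2 gives a d⁸ configuration. Isothiocyanate is a weak-field ligand. With weak-field ligands the CFSE gain from square planar is small, so a 3d d⁸ ion takes the sterically preferred tetrahedral geometry. → tetrahedral.
For [Rh(CO)4]^+: Ligand charges: carbonyl is neutral. With an overall charge of +1 the rhodium centre must be in the +1 oxidation state. Rhodium is a group-9 element; Rh(I) is therefore d⁸. A 4d d⁸ ion has a large crystal-field splitting; square planar leaves the high-energy d_{x²−y²} orbital empty and maximises CFSE. → square planar.

[Ni(NCS)4]^2-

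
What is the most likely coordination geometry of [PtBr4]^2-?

square planar

Each bromide is −1; balancing the −2 overall charge requires Pt(II).
Group 10 minus oxidation state 2 gives a d⁸ configuration.
With 4 monodentate ligands the coordination number is 4.
A 5d d⁸ ion has a large crystal-field splitting; square planar leaves the high-energy d_{x²−y²} orbital empty and maximises CFSE.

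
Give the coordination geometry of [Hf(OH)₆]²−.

octahedral

Ligand charges: each hydroxide is −1. With an overall charge of −2 the hafnium centre must be in the +4 oxidation state.
Hf sits in group 4, so the d-electron count is 4 − 4 = 0.
With 6 monodentate ligands the coordination number is 6.
Six donors around a single metal centre give an octahedral coordination sphere.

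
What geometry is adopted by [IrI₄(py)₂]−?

octahedral

Each iodide is −1; pyridine is neutral; balancing the −1 overall charge requires Ir(III).
Ir sits in group 9, so the d-electron count is 9 − 3 = 6.
With 6 monodentate ligands the coordination number is 6.
Six donors around a single metal centre give an octahedral coordination sphere.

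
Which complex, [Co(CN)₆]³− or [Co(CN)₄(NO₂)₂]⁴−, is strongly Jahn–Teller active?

[Co(CN)₆]³−: Each cyanide is −1; balancing the −3 overall charge requires Co(III). Group 9 minus oxidation state 3 gives a d⁶ configuration. Co(III) has an exceptionally large octahedral splitting and is low-spin with essentially every ligand except fluoride. The d⁶ configuration leaves the e_g set evenly filled (or empty) — no strong Jahn–Teller driving force.
[Co(CN)₄(NO₂)₂]⁴−: Summing ligand charges against the −4 overall charge gives an oxidation state of +2 for cobalt. Group 9 minus oxidation state 2 gives a d⁷ configuration. Cyanide and nitro (N-bound nitrite) are strong-field ligands (high in the spectrochemical series) for a first-row metal, so the complex is low-spin. The t₂g⁶e_g¹ (low-spin) configuration has an unevenly filled e_g set; the Jahn–Teller theorem predicts a tetragonal distortion (typically axial elongation) to lift the degeneracy.

[Co(CN)₄(NO₂)₂]⁴−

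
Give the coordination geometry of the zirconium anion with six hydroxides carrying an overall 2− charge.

Summing ligand charges against the −2 overall charge gives an oxidation state of +4 for zirconium.
Zirconium is a group-4 element; Zr(IV) is therefore d⁰.
With 6 monodentate ligands the coordination number is 6.
Six donors around a single metal centre give an octahedral coordination sphere.

octahedral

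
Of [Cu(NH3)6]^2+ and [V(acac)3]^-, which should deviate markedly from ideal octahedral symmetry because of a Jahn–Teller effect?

[Cu(NH3)6]^2+: Summing ligand charges against the +2 overall charge gives an oxidation state of +2 for copper. Cu sits in group 11, so the d-electron count is 11 − 2 = 9. The t₂g⁶e_g³ configuration has an unevenly filled e_g set; the Jahn–Teller theorem predicts a tetragonal distortion (typically axial elongation) to lift the degeneracy.
[V(acac)3]^-: Ligand charges: each acetylacetonate is −1. With an overall charge of −1 the vanadium centre must be in the +2 oxidation state. Vanadium is a group-5 element; V(II) is therefore d³. The d³ configuration leaves the e_g set evenly filled (or empty) — no strong Jahn–Teller driving force.

[Cu(NH3)6]^2+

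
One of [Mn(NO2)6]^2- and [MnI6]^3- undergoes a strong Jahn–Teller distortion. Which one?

[Mn(NO2)6]^2-: Each nitro (N-bound nitrite) is −1; balancing the −2 overall charge requires Mn(IV). Mn sits in group 7, so the d-electron count is 7 − 4 = 3. The d³ configuration leaves the e_g set evenly filled (or empty) — no strong Jahn–Teller driving force.
[MnI6]^3-: Each iodide is −1; balancing the −3 overall charge requires Mn(III). Manganese is a group-7 element; Mn(III) is therefore d⁴. Iodide is a weak-field ligand for a first-row metal, so the complex is high-spin. The t₂g³e_g¹ (high-spin) configuration has an unevenly filled e_g set; the Jahn–Teller theorem predicts a tetragonal distortion (typically axial elongation) to lift the degeneracy.

[MnI6]^3-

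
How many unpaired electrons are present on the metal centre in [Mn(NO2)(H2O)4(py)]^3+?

Summing ligand charges against the +3 overall charge gives an oxidation state of +4 for manganese.
Group 7 minus oxidation state 4 gives a d³ configuration.
In an octahedral field the d³ configuration is t₂g³e_g⁰ (only one arrangement possible), giving 3 unpaired electrons.

3 unpaired electrons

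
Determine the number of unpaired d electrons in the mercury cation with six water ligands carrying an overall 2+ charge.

Summing ligand charges against the +2 overall charge gives an oxidation state of +2 for mercury.
Mercury is a group-12 element; Hg(II) is therefore d¹⁰.
In an octahedral field the d¹⁰ configuration is t₂g⁶e_g⁴, giving 0 unpaired electrons.

0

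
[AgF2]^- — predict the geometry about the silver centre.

linear

Ligand charges: each fluoride is −1. With an overall charge of −1 the silver centre must be in the +1 oxidation state.
Ag sits in group 11, so the d-electron count is 11 − 1 = 10.
Coordination number: 2.
A d¹⁰ ion with only two ligands adopts a linear arrangement (sp hybridisation; no CFSE preference).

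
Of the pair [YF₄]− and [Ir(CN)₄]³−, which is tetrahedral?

For [YF₄]−: Ligand charges: each fluoride is −1. With an overall charge of −1 the yttrium centre must be in the +3 oxidation state. Y sits in group 3, so the d-electron count is 3 − 3 = 0. A d⁰ ion has no crystal-field stabilisation preference between square planar and tetrahedral, so four ligands adopt the sterically favoured tetrahedral geometry. → tetrahedral.
For [Ir(CN)₄]³−: Each cyanide is −1; balancing the −3 overall charge requires Ir(I). Iridium is a group-9 element; Ir(I) is therefore d⁸. A 5d d⁸ ion has a large crystal-field splitting; square planar leaves the high-energy d_{x²−y²} orbital empty and maximises CFSE. → square planar.

[YF₄]−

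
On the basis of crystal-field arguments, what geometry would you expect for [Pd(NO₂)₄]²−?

square planar

Summing ligand charges against the −2 overall charge gives an oxidation state of +2 for palladium.
Pd sits in group 10, so the d-electron count is 10 − 2 = 8.
Coordination number: 4.
A 4d d⁸ ion has a large crystal-field splitting; square planar leaves the high-energy d_{x²−y²} orbital empty and maximises CFSE.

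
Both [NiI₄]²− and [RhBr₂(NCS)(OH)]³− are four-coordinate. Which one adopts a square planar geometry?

[RhBr₂(NCS)(OH)]³−

For [NiI₄]²−: Ligand charges: each iodide is −1. With an overall charge of −2 the nickel centre must be in the +2 oxidation state. Nickel is a group-10 element; Ni(II) is therefore d⁸. Iodide is a weak-field ligand. With weak-field ligands the CFSE gain from square planar is small, so a 3d d⁸ ion takes the sterically preferred tetrahedral geometry. → tetrahedral.
For [RhBr₂(NCS)(OH)]³−: Ligand charges: each bromide is −1; each isothiocyanate is −1; each hydroxide is −1. With an overall charge of −3 the rhodium centre must be in the +1 oxidation state. Rhodium is a group-9 element; Rh(I) is therefore d⁸. A 4d d⁸ ion has a large crystal-field splitting; square planar leaves the high-energy d_{x²−y²} orbital empty and maximises CFSE. → square planar.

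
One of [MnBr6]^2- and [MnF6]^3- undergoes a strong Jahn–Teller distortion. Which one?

[MnF6]^3-

[MnBr6]^2-: Summing ligand charges against the −2 overall charge gives an oxidation state of +4 for manganese. Mn sits in group 7, so the d-electron count is 7 − 4 = 3. The d³ configuration leaves the e_g set evenly filled (or empty) — no strong Jahn–Teller driving force.
[MnF6]^3-: Each fluoride is −1; balancing the −3 overall charge requires Mn(III). Mn sits in group 7, so the d-electron count is 7 − 3 = 4. Fluoride is a weak-field ligand for a first-row metal, so the complex is high-spin. The t₂g³e_g¹ (high-spin) configuration has an unevenly filled e_g set; the Jahn–Teller theorem predicts a tetragonal distortion (typically axial elongation) to lift the degeneracy.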